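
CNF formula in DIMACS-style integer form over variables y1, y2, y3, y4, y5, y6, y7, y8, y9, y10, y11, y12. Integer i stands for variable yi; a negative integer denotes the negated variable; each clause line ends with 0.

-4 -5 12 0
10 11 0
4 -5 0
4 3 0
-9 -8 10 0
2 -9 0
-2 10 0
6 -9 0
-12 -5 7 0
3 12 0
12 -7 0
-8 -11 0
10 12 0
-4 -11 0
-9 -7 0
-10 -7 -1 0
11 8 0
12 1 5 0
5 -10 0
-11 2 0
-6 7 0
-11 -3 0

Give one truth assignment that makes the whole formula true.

y1 = False, y2 = True, y3 = False, y4 = True, y5 = True, y6 = False, y7 = True, y8 = True, y9 = False, y10 = True, y11 = False, y12 = True

y9 occurs only negated in the remaining clauses — set y9 = False.
Branch on y1: take y1 = False.
Try y2 = True.
  then y10 is forced to True.
  then y5 is forced to True.
  then y4 is forced to True.
  then y12 is forced to True.
  then y7 is forced to True.
  then y11 is forced to False.
  then y8 is forced to True.
y3, y6 are now unconstrained; take y3 = False, y6 = False.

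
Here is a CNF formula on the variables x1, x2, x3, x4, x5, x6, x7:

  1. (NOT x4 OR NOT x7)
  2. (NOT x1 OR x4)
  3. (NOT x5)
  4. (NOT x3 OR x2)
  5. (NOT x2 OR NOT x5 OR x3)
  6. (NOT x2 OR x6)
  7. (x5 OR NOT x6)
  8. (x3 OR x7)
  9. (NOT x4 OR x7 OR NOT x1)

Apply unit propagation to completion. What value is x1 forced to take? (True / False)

(NOT x5) stands alone — x5 = False.
(NOT x6 OR x5): since x5 = False, the clause reduces to (NOT x6). x6 = False.
In (x6 OR NOT x2), x6 is now false; NOT x2 must hold, so x2 = False.
(NOT x3 OR x2) with x2 = False leaves only NOT x3, so x3 = False.
(x3 OR x7): since x3 = False, the clause reduces to (x7). x7 = True.
(NOT x4 OR NOT x7): since x7 = True, the clause reduces to (NOT x4). x4 = False.
From (NOT x1 OR x4) and x4 = False: x1 = False.

False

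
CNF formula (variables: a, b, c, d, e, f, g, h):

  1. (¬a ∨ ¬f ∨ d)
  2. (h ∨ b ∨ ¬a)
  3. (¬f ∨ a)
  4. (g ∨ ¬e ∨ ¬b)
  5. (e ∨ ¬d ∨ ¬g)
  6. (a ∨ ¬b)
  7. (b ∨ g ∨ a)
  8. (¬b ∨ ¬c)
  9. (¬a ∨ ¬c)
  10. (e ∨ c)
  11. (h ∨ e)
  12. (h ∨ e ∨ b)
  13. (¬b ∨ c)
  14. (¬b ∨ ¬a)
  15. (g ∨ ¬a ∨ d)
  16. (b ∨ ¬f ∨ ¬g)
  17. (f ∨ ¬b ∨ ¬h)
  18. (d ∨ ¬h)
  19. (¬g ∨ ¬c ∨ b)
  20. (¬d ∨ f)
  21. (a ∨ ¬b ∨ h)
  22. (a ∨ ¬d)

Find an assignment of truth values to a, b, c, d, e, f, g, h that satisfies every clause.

a=T, b=F, c=F, d=T, e=T, f=T, g=F, h=T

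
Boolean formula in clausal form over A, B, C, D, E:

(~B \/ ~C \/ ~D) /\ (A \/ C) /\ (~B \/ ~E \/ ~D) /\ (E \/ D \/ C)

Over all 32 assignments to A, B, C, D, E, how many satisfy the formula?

Case analysis on C and D:
  C=T, D=T: remaining (A,B,E) ∈ {(F,F,F); (F,F,T); (T,F,F); (T,F,T)} — 4.
  C=T, D=F: A, B, E free → 2^3 = 8.
  C=F, D=T: remaining (A,B,E) ∈ {(T,F,F); (T,F,T); (T,T,F)} — 3.
  C=F, D=F: remaining (A,B,E) ∈ {(T,F,T); (T,T,T)} — 2.
Total: 4 + 8 + 3 + 2 = 17.

17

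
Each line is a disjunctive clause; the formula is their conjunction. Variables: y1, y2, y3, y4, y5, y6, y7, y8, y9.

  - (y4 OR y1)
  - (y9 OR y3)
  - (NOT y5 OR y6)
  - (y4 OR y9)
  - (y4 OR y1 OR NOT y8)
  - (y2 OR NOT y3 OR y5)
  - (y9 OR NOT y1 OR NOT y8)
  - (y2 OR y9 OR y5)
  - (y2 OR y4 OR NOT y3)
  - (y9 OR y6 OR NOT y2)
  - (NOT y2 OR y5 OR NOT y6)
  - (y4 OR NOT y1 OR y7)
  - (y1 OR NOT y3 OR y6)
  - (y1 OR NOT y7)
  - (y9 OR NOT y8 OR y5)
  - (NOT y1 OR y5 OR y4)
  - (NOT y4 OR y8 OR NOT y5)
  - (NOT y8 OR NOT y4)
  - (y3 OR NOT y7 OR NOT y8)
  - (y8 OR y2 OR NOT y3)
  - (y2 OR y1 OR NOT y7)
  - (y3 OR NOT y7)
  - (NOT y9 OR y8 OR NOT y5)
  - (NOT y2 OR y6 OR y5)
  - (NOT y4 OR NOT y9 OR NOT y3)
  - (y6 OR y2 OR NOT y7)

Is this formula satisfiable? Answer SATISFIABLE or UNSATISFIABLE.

Try y1 = False.
  then y4 is forced to True.
  then y7 is forced to False.
  then y8 is forced to False.
  then y5 is forced to False.
Try y2 = False.
  then y3 is forced to False.
  then y9 is forced to True.
y6 is now unconstrained; take y6 = False.
Every clause has at least one true literal under this assignment.
So y1 = False  y2 = False  y3 = False  y4 = True  y5 = False  y6 = False  y7 = False  y8 = False  y9 = True is a satisfying assignment.

SATISFIABLE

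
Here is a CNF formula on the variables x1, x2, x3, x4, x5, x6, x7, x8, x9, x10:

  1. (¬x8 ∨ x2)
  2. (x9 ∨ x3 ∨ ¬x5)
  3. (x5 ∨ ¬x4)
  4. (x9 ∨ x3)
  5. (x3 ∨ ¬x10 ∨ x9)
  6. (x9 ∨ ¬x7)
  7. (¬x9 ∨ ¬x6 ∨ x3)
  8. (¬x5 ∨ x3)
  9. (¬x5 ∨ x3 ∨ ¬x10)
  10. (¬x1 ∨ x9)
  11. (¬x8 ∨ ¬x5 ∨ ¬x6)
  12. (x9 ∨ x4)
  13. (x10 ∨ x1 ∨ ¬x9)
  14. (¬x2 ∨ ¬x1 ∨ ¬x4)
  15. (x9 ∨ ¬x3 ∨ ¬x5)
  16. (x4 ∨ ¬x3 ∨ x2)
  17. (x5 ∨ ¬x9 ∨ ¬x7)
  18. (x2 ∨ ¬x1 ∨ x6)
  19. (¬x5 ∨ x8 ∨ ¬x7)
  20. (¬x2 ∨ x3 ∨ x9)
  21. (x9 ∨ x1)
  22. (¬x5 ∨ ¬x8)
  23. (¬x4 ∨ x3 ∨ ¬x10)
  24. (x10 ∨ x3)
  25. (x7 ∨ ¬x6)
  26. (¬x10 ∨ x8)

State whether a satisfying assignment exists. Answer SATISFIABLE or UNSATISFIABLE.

SATISFIABLE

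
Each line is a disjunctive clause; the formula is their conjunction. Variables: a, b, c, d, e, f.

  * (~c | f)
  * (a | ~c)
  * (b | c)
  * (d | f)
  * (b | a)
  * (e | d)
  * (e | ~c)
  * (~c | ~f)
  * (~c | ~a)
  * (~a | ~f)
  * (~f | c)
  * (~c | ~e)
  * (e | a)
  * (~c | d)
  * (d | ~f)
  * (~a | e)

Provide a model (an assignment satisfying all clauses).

a=F, b=T, c=F, d=T, e=T, f=F

b occurs only positively in the remaining clauses — set b = True.
Pure literal: d appears only positively; assign d = True.
Branch on a: take a = False.
  then c is forced to False.
  then f is forced to False.
  then e is forced to True.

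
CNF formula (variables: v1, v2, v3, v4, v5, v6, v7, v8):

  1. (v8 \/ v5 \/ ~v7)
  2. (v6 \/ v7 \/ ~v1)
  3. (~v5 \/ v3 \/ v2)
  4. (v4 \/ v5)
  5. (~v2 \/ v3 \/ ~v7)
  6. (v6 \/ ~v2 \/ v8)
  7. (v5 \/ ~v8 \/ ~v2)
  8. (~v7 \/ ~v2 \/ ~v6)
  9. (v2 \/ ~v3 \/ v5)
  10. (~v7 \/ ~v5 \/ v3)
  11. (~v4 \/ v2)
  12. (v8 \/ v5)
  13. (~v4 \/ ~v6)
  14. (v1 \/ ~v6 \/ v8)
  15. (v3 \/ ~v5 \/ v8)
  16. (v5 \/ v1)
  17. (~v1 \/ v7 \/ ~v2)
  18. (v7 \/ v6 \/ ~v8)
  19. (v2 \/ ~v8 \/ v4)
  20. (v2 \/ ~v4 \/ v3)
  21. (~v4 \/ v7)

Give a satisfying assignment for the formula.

v1=False, v2=True, v3=True, v4=False, v5=True, v6=False, v7=True, v8=True

Check each clause:
  1. (v8 \/ v5 \/ ~v7) — v8 is true.
  2. (~v1 \/ v7 \/ v6) — ~v1 is true.
  3. (v3 \/ v2 \/ ~v5) — v3 is true.
  4. (v4 \/ v5) — v5 is true.
  5. (v3 \/ ~v2 \/ ~v7) — v3 is true.
  6. (~v2 \/ v8 \/ v6) — v8 is true.
  7. (v5 \/ ~v8 \/ ~v2) — v5 is true.
  8. (~v6 \/ ~v2 \/ ~v7) — ~v6 is true.
  9. (v5 \/ ~v3 \/ v2) — v2 is true.
  10. (~v5 \/ ~v7 \/ v3) — v3 is true.
  11. (v2 \/ ~v4) — v2 is true.
  12. (v8 \/ v5) — v8 is true.
  13. (~v6 \/ ~v4) — ~v6 is true.
  14. (v8 \/ ~v6 \/ v1) — v8 is true.
  15. (v3 \/ ~v5 \/ v8) — v8 is true.
  16. (v5 \/ v1) — v5 is true.
  17. (v7 \/ ~v1 \/ ~v2) — ~v1 is true.
  18. (~v8 \/ v6 \/ v7) — v7 is true.
  19. (v2 \/ ~v8 \/ v4) — v2 is true.
  20. (~v4 \/ v3 \/ v2) — v2 is true.
  21. (~v4 \/ v7) — ~v4 is true.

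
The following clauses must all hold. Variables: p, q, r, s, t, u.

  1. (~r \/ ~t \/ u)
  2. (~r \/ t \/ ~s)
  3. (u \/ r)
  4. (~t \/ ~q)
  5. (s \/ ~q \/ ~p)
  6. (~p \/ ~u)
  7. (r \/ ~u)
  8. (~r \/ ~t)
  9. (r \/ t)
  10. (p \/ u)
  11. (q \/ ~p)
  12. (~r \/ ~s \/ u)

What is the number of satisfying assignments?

The models are:
  p=F q=F r=T s=F t=F u=T
  p=F q=T r=T s=F t=F u=T
That's 2 in total.

2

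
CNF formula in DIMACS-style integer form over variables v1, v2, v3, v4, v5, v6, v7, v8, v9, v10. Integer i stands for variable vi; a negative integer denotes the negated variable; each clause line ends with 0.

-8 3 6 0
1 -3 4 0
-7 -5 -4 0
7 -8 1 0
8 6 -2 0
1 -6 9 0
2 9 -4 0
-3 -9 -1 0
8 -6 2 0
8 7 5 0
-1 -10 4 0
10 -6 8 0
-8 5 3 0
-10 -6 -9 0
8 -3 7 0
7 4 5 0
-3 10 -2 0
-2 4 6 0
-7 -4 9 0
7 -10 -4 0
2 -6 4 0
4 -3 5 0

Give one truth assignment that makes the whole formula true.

v1 = F, v2 = F, v3 = F, v4 = F, v5 = T, v6 = F, v7 = T, v8 = F, v9 = F, v10 = F

Set v1 = False and propagate.
Set v2 = False and propagate.
The remaining clauses are satisfied by v3 = False, v4 = False, v5 = True, v6 = False, v7 = True, v8 = False, v9 = False, v10 = False.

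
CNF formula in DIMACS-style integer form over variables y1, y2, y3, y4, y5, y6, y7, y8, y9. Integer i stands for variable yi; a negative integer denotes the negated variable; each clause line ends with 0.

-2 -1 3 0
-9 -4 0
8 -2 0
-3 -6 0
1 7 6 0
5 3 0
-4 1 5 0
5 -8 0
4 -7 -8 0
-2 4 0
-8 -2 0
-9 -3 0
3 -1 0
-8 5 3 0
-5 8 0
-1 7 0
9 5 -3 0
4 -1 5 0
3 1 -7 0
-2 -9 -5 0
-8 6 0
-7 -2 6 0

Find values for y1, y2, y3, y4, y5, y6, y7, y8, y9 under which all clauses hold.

y1=F, y2=F, y3=F, y4=F, y5=T, y6=T, y7=F, y8=T, y9=T

Check each clause:
  1. (~y2 \/ y3 \/ ~y1) — ~y2 is true.
  2. (~y4 \/ ~y9) — ~y4 is true.
  3. (y8 \/ ~y2) — y8 is true.
  4. (~y3 \/ ~y6) — ~y3 is true.
  5. (y1 \/ y6 \/ y7) — y6 is true.
  6. (y3 \/ y5) — y5 is true.
  7. (~y4 \/ y1 \/ y5) — ~y4 is true.
  8. (~y8 \/ y5) — y5 is true.
  9. (y4 \/ ~y8 \/ ~y7) — ~y7 is true.
  10. (~y2 \/ y4) — ~y2 is true.
  11. (~y2 \/ ~y8) — ~y2 is true.
  12. (~y9 \/ ~y3) — ~y3 is true.
  13. (~y1 \/ y3) — ~y1 is true.
  14. (y5 \/ ~y8 \/ y3) — y5 is true.
  15. (~y5 \/ y8) — y8 is true.
  16. (y7 \/ ~y1) — ~y1 is true.
  17. (~y3 \/ y9 \/ y5) — ~y3 is true.
  18. (y5 \/ ~y1 \/ y4) — y5 is true.
  19. (y3 \/ ~y7 \/ y1) — ~y7 is true.
  20. (~y2 \/ ~y5 \/ ~y9) — ~y2 is true.
  21. (~y8 \/ y6) — y6 is true.
  22. (y6 \/ ~y2 \/ ~y7) — ~y7 is true.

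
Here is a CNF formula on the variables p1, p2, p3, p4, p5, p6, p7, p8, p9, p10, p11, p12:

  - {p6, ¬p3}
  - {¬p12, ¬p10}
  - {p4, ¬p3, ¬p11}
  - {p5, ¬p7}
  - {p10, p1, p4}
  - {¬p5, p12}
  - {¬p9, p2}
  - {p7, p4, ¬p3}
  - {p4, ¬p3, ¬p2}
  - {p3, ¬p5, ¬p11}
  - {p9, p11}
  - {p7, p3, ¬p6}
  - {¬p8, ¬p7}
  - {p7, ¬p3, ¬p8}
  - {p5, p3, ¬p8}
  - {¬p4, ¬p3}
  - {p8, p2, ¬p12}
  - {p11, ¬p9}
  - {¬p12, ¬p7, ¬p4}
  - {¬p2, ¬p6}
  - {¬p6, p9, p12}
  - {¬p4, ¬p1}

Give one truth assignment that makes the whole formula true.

Try p1 = False.
The remaining clauses are satisfied by p2 = True, p3 = False, p4 = True, p5 = False, p6 = False, p7 = False, p8 = False, p9 = True, p10 = True, p11 = True, p12 = False.
Every clause has at least one true literal under this assignment.

p1=False  p2=True  p3=False  p4=True  p5=False  p6=False  p7=False  p8=False  p9=True  p10=True  p11=True  p12=False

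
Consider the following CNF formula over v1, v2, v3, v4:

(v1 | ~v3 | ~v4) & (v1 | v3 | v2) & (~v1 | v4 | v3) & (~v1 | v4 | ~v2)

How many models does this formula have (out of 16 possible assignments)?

9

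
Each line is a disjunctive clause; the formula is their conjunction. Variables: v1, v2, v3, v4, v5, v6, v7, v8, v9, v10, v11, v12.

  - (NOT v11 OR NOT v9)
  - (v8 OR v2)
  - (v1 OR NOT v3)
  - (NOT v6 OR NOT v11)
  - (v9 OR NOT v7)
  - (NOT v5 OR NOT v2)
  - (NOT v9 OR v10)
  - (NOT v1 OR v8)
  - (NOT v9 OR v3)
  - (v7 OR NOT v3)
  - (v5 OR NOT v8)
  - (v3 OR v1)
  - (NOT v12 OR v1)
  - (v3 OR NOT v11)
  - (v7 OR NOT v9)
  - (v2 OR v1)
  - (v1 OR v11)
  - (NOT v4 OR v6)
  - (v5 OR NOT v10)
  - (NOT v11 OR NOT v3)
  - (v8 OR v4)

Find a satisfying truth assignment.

v1 = T  v2 = F  v3 = T  v4 = F  v5 = T  v6 = T  v7 = T  v8 = T  v9 = T  v10 = T  v11 = F  v12 = F

Check each clause:
  1. (NOT v9 OR NOT v11) — NOT v11 is true.
  2. (v2 OR v8) — v8 is true.
  3. (v1 OR NOT v3) — v1 is true.
  4. (NOT v6 OR NOT v11) — NOT v11 is true.
  5. (NOT v7 OR v9) — v9 is true.
  6. (NOT v2 OR NOT v5) — NOT v2 is true.
  7. (NOT v9 OR v10) — v10 is true.
  8. (v8 OR NOT v1) — v8 is true.
  9. (NOT v9 OR v3) — v3 is true.
  10. (NOT v3 OR v7) — v7 is true.
  11. (v5 OR NOT v8) — v5 is true.
  12. (v1 OR v3) — v1 is true.
  13. (v1 OR NOT v12) — v1 is true.
  14. (v3 OR NOT v11) — v3 is true.
  15. (v7 OR NOT v9) — v7 is true.
  16. (v1 OR v2) — v1 is true.
  17. (v11 OR v1) — v1 is true.
  18. (v6 OR NOT v4) — NOT v4 is true.
  19. (NOT v10 OR v5) — v5 is true.
  20. (NOT v11 OR NOT v3) — NOT v11 is true.
  21. (v8 OR v4) — v8 is true.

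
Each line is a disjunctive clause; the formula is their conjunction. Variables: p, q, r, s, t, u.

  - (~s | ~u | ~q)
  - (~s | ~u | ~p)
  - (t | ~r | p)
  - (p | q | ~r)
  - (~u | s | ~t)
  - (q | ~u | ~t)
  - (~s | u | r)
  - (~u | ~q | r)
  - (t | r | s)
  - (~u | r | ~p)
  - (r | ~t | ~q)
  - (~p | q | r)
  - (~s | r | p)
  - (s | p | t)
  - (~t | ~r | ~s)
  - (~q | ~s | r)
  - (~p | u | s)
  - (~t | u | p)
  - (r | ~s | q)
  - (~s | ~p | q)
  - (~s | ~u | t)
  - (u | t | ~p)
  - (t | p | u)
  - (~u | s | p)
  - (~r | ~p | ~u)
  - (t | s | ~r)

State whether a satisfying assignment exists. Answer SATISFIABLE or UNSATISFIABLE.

s = True:
  r = True:
    propagation gives t=False, p=True, u=False; an empty clause results — contradiction.
  r = False:
    propagation gives u=True, q=False; an empty clause results — contradiction.
s = False:
  p = True:
    propagation gives u=True, t=False, r=True; an empty clause results — contradiction.
  p = False:
    propagation gives t=True, u=False; an empty clause results — contradiction.
Every branch closes, so no satisfying assignment exists.

UNSATISFIABLE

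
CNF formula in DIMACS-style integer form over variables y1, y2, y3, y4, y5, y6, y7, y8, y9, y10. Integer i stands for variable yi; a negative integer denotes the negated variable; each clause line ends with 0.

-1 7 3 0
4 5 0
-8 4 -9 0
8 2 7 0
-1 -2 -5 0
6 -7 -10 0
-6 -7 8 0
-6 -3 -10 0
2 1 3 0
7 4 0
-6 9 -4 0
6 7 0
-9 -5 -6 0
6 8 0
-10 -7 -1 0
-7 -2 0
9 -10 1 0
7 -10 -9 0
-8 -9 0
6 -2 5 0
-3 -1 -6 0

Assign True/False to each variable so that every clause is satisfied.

y1=T, y2=F, y3=F, y4=T, y5=T, y6=F, y7=T, y8=T, y9=F, y10=F

Pure literal: y10 appears only negated; assign y10 = False.
Set y1 = True and propagate.
Try y2 = False.
Branch on y3: take y3 = False.
  then y7 is forced to True.
For the remaining variables, y4 = True, y5 = True, y6 = False, y8 = True, y9 = False works.
Every clause has at least one true literal under this assignment.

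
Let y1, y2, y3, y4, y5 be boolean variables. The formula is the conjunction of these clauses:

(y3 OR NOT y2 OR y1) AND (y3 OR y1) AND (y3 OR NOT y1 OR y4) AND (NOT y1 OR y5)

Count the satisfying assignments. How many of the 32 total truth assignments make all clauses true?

Case analysis on y1 and y3:
  y1=T, y3=T: remaining (y2,y4,y5) ∈ {(F,F,T); (F,T,T); (T,F,T); (T,T,T)} — 4.
  y1=T, y3=F: remaining (y2,y4,y5) ∈ {(F,T,T); (T,T,T)} — 2.
  y1=F, y3=T: y2, y4, y5 free → 2^3 = 8.
  y1=F, y3=F: a clause becomes empty — 0.
Total: 4 + 2 + 8 + 0 = 14.

14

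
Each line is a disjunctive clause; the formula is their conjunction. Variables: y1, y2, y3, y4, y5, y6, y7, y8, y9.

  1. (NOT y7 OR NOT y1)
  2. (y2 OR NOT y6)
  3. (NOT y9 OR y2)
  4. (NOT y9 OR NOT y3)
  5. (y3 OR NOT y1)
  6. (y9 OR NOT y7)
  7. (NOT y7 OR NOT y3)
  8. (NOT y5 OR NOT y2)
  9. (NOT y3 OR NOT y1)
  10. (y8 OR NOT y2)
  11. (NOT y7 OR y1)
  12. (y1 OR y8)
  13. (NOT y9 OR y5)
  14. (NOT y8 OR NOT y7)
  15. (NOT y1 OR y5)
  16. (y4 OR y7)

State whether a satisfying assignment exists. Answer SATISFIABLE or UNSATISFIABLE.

Pure literal: y4 appears only positively; assign y4 = True.
y6 occurs only negated in the remaining clauses — set y6 = False.
Branch on y1: take y1 = False.
  then y7 is forced to False.
  then y8 is forced to True.
The remaining clauses are satisfied by y2 = True, y3 = True, y5 = False, y9 = False.
So y1 = F  y2 = T  y3 = T  y4 = T  y5 = F  y6 = F  y7 = F  y8 = T  y9 = F is a satisfying assignment.

SATISFIABLE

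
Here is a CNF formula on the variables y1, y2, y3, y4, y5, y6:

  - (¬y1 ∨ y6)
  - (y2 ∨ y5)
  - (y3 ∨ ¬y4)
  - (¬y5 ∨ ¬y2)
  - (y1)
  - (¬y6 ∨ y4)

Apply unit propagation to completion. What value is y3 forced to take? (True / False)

True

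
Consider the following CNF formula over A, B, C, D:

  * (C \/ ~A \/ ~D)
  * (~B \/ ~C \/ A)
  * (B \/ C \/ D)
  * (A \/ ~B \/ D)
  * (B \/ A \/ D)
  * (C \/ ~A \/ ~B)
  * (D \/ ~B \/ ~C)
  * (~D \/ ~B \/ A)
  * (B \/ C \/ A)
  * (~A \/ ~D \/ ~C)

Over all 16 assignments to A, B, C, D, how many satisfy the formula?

2

The models are:
  A=F B=F C=T D=T
  A=T B=F C=T D=F
Count: 2.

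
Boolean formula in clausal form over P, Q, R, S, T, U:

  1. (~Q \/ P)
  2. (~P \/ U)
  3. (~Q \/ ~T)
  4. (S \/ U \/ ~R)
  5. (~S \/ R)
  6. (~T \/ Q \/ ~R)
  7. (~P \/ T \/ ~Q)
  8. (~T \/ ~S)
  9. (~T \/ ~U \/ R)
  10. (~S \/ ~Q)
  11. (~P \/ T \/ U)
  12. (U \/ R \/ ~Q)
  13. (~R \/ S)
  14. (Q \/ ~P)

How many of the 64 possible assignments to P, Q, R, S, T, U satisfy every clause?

5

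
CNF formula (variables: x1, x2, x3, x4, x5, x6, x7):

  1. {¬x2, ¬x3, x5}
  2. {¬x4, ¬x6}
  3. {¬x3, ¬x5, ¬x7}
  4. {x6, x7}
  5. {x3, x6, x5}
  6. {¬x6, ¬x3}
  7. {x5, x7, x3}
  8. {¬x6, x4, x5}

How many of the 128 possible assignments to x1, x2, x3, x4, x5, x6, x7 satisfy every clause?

20

Case analysis on x3 and x5:
  x3=T, x5=T: a clause becomes empty — 0.
  x3=T, x5=F: remaining (x1,x2,x4,x6,x7) ∈ {(F,F,F,F,T); (F,F,T,F,T); (T,F,F,F,T); (T,F,T,F,T)} — 4.
  x3=F, x5=T: x1, x2 free; 4 ways for (x4,x6,x7) × 2^2 = 16.
  x3=F, x5=F: a clause becomes empty — 0.
Total: 0 + 4 + 16 + 0 = 20.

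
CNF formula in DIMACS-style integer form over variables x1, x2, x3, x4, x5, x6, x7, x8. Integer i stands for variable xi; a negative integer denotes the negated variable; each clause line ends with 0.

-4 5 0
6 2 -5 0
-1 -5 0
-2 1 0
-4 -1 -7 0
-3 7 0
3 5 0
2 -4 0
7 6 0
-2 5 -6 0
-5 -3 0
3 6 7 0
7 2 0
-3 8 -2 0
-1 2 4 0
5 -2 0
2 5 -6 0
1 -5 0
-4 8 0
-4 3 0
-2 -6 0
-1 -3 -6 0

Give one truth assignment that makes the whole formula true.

x1 = F, x2 = F, x3 = T, x4 = F, x5 = F, x6 = F, x7 = T, x8 = F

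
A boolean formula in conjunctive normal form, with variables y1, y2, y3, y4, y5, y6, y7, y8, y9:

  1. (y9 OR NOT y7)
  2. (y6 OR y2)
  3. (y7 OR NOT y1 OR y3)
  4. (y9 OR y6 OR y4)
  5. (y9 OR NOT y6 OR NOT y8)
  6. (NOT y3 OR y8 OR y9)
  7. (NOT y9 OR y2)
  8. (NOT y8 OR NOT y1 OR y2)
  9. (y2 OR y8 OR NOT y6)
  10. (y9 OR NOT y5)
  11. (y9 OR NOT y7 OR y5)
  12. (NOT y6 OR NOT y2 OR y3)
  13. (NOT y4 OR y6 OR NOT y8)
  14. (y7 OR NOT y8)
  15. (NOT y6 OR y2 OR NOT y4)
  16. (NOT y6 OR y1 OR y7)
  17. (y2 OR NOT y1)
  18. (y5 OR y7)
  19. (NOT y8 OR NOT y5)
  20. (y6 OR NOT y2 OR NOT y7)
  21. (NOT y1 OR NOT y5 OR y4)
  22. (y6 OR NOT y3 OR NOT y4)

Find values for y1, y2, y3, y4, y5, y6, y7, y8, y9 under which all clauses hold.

y1=T, y2=T, y3=T, y4=F, y5=F, y6=T, y7=T, y8=T, y9=T

Check each clause:
  1. (y9 OR NOT y7) — y9 is true.
  2. (y6 OR y2) — y2 is true.
  3. (NOT y1 OR y3 OR y7) — y3 is true.
  4. (y9 OR y6 OR y4) — y9 is true.
  5. (NOT y6 OR y9 OR NOT y8) — y9 is true.
  6. (y9 OR y8 OR NOT y3) — y8 is true.
  7. (NOT y9 OR y2) — y2 is true.
  8. (NOT y8 OR NOT y1 OR y2) — y2 is true.
  9. (y8 OR NOT y6 OR y2) — y8 is true.
  10. (NOT y5 OR y9) — y9 is true.
  11. (y9 OR NOT y7 OR y5) — y9 is true.
  12. (NOT y2 OR y3 OR NOT y6) — y3 is true.
  13. (NOT y4 OR NOT y8 OR y6) — NOT y4 is true.
  14. (y7 OR NOT y8) — y7 is true.
  15. (y2 OR NOT y4 OR NOT y6) — y2 is true.
  16. (y7 OR y1 OR NOT y6) — y1 is true.
  17. (y2 OR NOT y1) — y2 is true.
  18. (y7 OR y5) — y7 is true.
  19. (NOT y8 OR NOT y5) — NOT y5 is true.
  20. (NOT y7 OR NOT y2 OR y6) — y6 is true.
  21. (NOT y5 OR y4 OR NOT y1) — NOT y5 is true.
  22. (NOT y3 OR NOT y4 OR y6) — NOT y4 is true.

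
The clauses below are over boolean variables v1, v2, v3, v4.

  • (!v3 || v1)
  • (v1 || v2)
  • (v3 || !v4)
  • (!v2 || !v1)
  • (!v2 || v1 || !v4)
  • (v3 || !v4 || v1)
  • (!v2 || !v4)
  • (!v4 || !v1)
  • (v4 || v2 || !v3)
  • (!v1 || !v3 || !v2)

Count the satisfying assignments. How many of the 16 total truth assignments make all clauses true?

2

The models are:
  v1=0 v2=1 v3=0 v4=0
  v1=1 v2=0 v3=0 v4=0
That's 2 in total.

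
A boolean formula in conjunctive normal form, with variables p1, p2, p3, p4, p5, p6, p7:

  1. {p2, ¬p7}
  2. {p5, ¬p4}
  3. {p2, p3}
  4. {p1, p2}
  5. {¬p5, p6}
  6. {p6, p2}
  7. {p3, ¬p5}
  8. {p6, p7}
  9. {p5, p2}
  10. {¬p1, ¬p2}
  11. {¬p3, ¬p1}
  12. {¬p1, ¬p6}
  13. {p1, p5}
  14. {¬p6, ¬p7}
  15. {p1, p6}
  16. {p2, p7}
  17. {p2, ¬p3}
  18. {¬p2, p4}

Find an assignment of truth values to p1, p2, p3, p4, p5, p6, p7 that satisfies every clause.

p1 = 0, p2 = 1, p3 = 1, p4 = 1, p5 = 1, p6 = 1, p7 = 0

Branch on p1: take p1 = False.
  then p2 is forced to True.
  then p5 is forced to True.
  then p6 is forced to True.
  then p3 is forced to True.
  then p7 is forced to False.
  then p4 is forced to True.
Every clause has at least one true literal under this assignment.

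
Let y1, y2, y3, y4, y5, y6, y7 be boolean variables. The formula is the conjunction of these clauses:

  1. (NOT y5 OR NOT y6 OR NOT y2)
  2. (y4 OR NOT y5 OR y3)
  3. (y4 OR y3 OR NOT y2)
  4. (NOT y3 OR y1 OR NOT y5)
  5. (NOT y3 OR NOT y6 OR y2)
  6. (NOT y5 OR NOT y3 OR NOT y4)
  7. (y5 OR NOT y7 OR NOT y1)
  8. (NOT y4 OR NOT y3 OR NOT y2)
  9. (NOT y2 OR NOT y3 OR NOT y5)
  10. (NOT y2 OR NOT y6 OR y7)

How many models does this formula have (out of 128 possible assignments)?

40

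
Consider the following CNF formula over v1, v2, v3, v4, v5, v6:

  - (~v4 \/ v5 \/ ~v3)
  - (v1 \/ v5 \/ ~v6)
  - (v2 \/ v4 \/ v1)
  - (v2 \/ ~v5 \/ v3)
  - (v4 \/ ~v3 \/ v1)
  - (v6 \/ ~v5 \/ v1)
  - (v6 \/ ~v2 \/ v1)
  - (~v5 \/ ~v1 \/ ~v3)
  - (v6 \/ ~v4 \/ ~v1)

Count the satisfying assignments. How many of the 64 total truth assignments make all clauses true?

18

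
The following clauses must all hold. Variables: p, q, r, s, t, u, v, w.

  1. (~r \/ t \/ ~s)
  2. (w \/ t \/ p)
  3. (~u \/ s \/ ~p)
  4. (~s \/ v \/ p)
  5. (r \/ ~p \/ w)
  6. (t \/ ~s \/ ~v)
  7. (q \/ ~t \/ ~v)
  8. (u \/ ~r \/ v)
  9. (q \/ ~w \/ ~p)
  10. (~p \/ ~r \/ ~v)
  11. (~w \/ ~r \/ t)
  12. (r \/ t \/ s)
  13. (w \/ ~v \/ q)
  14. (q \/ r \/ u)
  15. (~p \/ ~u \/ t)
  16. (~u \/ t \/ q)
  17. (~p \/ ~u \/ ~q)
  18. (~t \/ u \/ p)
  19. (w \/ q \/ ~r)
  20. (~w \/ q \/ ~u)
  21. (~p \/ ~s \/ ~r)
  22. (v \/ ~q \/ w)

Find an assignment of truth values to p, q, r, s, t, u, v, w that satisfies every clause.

Try p = True.
Branch on q: take q = True.
  then u is forced to False.
Try r = False.
  then w is forced to True.
For the remaining variables, s = True, t = True, v = True works.
Check each clause:
  1. (~r \/ t \/ ~s) — t is true.
  2. (p \/ t \/ w) — w is true.
  3. (~u \/ ~p \/ s) — ~u is true.
  4. (~s \/ v \/ p) — p is true.
  5. (r \/ ~p \/ w) — w is true.
  6. (~v \/ t \/ ~s) — t is true.
  7. (q \/ ~t \/ ~v) — q is true.
  8. (~r \/ v \/ u) — ~r is true.
  9. (~w \/ q \/ ~p) — q is true.
  10. (~r \/ ~p \/ ~v) — ~r is true.
  11. (~w \/ ~r \/ t) — ~r is true.
  12. (s \/ r \/ t) — s is true.
  13. (w \/ ~v \/ q) — w is true.
  14. (r \/ q \/ u) — q is true.
  15. (~u \/ ~p \/ t) — ~u is true.
  16. (t \/ q \/ ~u) — q is true.
  17. (~q \/ ~p \/ ~u) — ~u is true.
  18. (p \/ ~t \/ u) — p is true.
  19. (q \/ w \/ ~r) — w is true.
  20. (q \/ ~w \/ ~u) — ~u is true.
  21. (~p \/ ~r \/ ~s) — ~r is true.
  22. (w \/ v \/ ~q) — w is true.

p = T, q = T, r = F, s = T, t = T, u = F, v = T, w = T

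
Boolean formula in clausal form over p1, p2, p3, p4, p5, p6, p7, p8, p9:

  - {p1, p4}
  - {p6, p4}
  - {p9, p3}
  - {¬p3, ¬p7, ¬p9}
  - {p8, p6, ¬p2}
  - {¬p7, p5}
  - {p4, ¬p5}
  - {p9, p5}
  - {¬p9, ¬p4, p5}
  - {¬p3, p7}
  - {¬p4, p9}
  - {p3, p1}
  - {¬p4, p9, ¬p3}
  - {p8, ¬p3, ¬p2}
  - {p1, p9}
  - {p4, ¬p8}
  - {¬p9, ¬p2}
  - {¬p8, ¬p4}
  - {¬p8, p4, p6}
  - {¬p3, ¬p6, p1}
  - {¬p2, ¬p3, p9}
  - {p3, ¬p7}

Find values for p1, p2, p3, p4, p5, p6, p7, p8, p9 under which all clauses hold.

p1=T, p2=F, p3=F, p4=T, p5=T, p6=T, p7=F, p8=F, p9=T

Check each clause:
  1. {p4, p1} — p1 is true.
  2. {p4, p6} — p4 is true.
  3. {p9, p3} — p9 is true.
  4. {¬p3, ¬p9, ¬p7} — ¬p7 is true.
  5. {¬p2, p6, p8} — p6 is true.
  6. {p5, ¬p7} — ¬p7 is true.
  7. {¬p5, p4} — p4 is true.
  8. {p9, p5} — p9 is true.
  9. {p5, ¬p9, ¬p4} — p5 is true.
  10. {p7, ¬p3} — ¬p3 is true.
  11. {¬p4, p9} — p9 is true.
  12. {p3, p1} — p1 is true.
  13. {p9, ¬p4, ¬p3} — p9 is true.
  14. {¬p2, p8, ¬p3} — ¬p3 is true.
  15. {p9, p1} — p1 is true.
  16. {p4, ¬p8} — ¬p8 is true.
  17. {¬p2, ¬p9} — ¬p2 is true.
  18. {¬p8, ¬p4} — ¬p8 is true.
  19. {p6, ¬p8, p4} — ¬p8 is true.
  20. {p1, ¬p6, ¬p3} — p1 is true.
  21. {p9, ¬p2, ¬p3} — p9 is true.
  22. {p3, ¬p7} — ¬p7 is true.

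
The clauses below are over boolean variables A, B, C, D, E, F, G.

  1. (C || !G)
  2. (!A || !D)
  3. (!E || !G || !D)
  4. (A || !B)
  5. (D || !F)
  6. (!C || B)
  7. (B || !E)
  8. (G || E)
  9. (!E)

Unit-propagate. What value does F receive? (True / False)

False

(!E) is a unit clause: E = False.
In (G || E), E is now false; G must hold, so G = True.
In (!G || C), !G is now false; C must hold, so C = True.
(!C || B) with C = True leaves only B, so B = True.
In (!B || A), !B is now false; A must hold, so A = True.
(!A || !D): since A = True, the clause reduces to (!D). D = False.
In (!F || D), D is now false; !F must hold, so F = False.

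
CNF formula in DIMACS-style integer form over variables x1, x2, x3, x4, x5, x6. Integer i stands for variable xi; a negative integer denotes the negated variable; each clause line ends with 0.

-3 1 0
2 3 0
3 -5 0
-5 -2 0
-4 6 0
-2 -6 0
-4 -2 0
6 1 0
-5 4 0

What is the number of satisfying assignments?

6

Satisfying assignments:
  x1=T x2=F x3=T x4=F x5=F x6=F
  x1=T x2=F x3=T x4=F x5=F x6=T
  x1=T x2=F x3=T x4=T x5=F x6=T
  x1=T x2=F x3=T x4=T x5=T x6=T
  x1=T x2=T x3=F x4=F x5=F x6=F
  x1=T x2=T x3=T x4=F x5=F x6=F
Count: 6.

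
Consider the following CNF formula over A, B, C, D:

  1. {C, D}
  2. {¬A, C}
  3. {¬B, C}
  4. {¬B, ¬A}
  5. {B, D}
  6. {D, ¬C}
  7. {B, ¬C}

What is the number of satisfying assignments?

2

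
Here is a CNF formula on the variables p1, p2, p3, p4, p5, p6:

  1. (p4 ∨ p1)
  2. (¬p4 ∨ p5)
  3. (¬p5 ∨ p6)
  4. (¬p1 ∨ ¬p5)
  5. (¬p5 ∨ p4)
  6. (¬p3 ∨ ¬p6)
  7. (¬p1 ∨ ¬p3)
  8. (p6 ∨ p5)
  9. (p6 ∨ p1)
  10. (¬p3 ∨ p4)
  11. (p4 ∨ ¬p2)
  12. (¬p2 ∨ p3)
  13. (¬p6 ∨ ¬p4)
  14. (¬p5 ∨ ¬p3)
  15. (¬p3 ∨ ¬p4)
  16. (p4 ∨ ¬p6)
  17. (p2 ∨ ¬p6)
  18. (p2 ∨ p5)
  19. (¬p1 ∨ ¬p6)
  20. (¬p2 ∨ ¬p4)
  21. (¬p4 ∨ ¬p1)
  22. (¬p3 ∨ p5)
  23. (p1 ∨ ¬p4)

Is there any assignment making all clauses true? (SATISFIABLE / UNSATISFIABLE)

p4 = True:
  propagation gives p5=True, p6=True; an empty clause results — contradiction.
p4 = False:
  propagation gives p1=True, p5=False, p3=False, p6=True; an empty clause results — contradiction.
Every branch closes, so no satisfying assignment exists.

UNSATISFIABLE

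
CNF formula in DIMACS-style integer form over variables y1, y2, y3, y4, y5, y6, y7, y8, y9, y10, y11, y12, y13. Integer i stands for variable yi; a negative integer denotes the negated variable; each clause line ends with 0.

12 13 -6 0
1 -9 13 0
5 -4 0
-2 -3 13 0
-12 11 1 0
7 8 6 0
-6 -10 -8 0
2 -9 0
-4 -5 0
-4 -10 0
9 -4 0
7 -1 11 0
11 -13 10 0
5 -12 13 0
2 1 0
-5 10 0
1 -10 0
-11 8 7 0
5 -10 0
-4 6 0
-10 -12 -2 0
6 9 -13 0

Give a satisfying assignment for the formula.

y1 = True, y2 = True, y3 = True, y4 = False, y5 = False, y6 = True, y7 = True, y8 = True, y9 = True, y10 = False, y11 = True, y12 = False, y13 = True

Check each clause:
  1. (¬y6 ∨ y12 ∨ y13) — y13 is true.
  2. (¬y9 ∨ y13 ∨ y1) — y1 is true.
  3. (y5 ∨ ¬y4) — ¬y4 is true.
  4. (y13 ∨ ¬y3 ∨ ¬y2) — y13 is true.
  5. (y1 ∨ y11 ∨ ¬y12) — y1 is true.
  6. (y8 ∨ y7 ∨ y6) — y8 is true.
  7. (¬y10 ∨ ¬y8 ∨ ¬y6) — ¬y10 is true.
  8. (y2 ∨ ¬y9) — y2 is true.
  9. (¬y5 ∨ ¬y4) — ¬y5 is true.
  10. (¬y4 ∨ ¬y10) — ¬y4 is true.
  11. (y9 ∨ ¬y4) — y9 is true.
  12. (y11 ∨ y7 ∨ ¬y1) — y11 is true.
  13. (y11 ∨ ¬y13 ∨ y10) — y11 is true.
  14. (y5 ∨ ¬y12 ∨ y13) — ¬y12 is true.
  15. (y2 ∨ y1) — y1 is true.
  16. (y10 ∨ ¬y5) — ¬y5 is true.
  17. (¬y10 ∨ y1) — y1 is true.
  18. (¬y11 ∨ y8 ∨ y7) — y8 is true.
  19. (y5 ∨ ¬y10) — ¬y10 is true.
  20. (y6 ∨ ¬y4) — ¬y4 is true.
  21. (¬y2 ∨ ¬y10 ∨ ¬y12) — ¬y12 is true.
  22. (¬y13 ∨ y6 ∨ y9) — y9 is true.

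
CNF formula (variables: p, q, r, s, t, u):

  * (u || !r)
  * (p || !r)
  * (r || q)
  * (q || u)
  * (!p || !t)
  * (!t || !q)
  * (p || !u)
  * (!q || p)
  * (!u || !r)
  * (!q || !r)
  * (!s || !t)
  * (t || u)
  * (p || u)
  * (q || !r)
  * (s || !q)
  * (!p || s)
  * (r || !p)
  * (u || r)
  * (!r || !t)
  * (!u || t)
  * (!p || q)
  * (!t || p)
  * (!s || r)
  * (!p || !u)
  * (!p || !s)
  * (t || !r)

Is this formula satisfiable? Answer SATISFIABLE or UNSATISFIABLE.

p = True:
  propagation gives t=False, u=True; an empty clause results — contradiction.
p = False:
  propagation gives r=False, q=True; an empty clause results — contradiction.
Every branch closes, so no satisfying assignment exists.

UNSATISFIABLE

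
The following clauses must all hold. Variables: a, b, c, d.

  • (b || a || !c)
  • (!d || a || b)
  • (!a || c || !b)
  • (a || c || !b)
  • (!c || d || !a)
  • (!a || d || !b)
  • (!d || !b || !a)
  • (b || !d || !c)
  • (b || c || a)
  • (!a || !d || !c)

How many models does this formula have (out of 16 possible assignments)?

Satisfying assignments:
  a=F b=T c=T d=F
  a=F b=T c=T d=T
  a=T b=F c=F d=F
  a=T b=F c=F d=T
That's 4 in total.

4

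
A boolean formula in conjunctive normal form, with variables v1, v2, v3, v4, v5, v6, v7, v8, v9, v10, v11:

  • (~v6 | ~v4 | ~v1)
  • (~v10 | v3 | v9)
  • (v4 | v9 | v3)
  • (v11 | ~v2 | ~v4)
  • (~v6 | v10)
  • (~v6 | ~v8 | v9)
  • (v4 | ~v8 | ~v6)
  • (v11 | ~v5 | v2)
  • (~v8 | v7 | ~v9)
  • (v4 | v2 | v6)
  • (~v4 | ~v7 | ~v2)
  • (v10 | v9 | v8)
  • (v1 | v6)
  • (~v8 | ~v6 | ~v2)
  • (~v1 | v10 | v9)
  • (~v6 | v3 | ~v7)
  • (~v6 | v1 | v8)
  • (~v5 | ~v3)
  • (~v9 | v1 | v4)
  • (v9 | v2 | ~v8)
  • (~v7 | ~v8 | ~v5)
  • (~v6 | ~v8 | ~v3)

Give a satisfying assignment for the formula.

Pure literal: v5 appears only negated; assign v5 = False.
Try v1 = True.
The remaining clauses are satisfied by v2 = True, v3 = False, v4 = False, v6 = False, v7 = True, v8 = True, v9 = True, v10 = True, v11 = False.

v1=1, v2=1, v3=0, v4=0, v5=0, v6=0, v7=1, v8=1, v9=1, v10=1, v11=0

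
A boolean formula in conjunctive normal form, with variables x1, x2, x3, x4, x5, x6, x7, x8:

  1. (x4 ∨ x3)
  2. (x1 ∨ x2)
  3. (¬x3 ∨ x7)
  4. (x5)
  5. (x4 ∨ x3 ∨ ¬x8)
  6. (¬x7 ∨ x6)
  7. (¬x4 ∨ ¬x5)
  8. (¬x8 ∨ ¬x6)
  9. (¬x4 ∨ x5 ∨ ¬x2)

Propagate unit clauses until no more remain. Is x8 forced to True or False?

False

(x5) stands alone — x5 = True.
(¬x4 ∨ ¬x5) with x5 = True leaves only ¬x4, so x4 = False.
In (x3 ∨ x4), x4 is now false; x3 must hold, so x3 = True.
(¬x3 ∨ x7) with x3 = True leaves only x7, so x7 = True.
(¬x7 ∨ x6): since x7 = True, the clause reduces to (x6). x6 = True.
(¬x8 ∨ ¬x6): since x6 = True, the clause reduces to (¬x8). x8 = False.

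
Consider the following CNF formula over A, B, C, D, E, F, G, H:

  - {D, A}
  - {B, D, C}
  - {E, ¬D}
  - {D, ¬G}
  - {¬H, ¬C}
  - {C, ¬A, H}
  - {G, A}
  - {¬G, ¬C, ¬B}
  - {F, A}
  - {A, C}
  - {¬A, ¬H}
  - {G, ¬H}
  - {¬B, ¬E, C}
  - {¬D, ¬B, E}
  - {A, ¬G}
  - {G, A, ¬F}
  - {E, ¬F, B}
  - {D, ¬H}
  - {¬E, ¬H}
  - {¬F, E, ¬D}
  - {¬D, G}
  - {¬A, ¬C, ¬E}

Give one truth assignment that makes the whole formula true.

Try A = True.
  then H is forced to False.
  then C is forced to True.
  then E is forced to False.
  then D is forced to False.
  then G is forced to False.
The remaining clauses are satisfied by B = True, F = False.

A=T, B=T, C=T, D=F, E=F, F=F, G=F, H=F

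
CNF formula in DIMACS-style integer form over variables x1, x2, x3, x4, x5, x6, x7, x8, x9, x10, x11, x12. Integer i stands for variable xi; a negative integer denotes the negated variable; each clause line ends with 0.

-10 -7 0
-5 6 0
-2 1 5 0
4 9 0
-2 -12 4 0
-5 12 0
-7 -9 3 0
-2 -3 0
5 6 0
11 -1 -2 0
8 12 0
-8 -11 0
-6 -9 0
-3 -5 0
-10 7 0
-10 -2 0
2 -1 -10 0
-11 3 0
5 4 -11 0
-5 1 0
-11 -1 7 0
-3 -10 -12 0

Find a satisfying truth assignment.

x1 = True  x2 = False  x3 = False  x4 = True  x5 = False  x6 = True  x7 = True  x8 = True  x9 = False  x10 = False  x11 = False  x12 = True

x4 occurs only positively in the remaining clauses — set x4 = True.
x10 occurs only negated in the remaining clauses — set x10 = False.
Set x1 = True and propagate.
Set x2 = False and propagate.
Branch on x3: take x3 = False.
  then x11 is forced to False.
For the remaining variables, x5 = False, x6 = True, x7 = True, x8 = True, x9 = False, x12 = True works.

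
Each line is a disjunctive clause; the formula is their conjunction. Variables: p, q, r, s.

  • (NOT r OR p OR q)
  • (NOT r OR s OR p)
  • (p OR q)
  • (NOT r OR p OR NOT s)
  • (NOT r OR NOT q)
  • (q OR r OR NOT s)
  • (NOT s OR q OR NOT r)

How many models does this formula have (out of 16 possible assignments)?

Satisfying assignments:
  p=0 q=1 r=0 s=0
  p=0 q=1 r=0 s=1
  p=1 q=0 r=0 s=0
  p=1 q=0 r=1 s=0
  p=1 q=1 r=0 s=0
  p=1 q=1 r=0 s=1
Count: 6.

6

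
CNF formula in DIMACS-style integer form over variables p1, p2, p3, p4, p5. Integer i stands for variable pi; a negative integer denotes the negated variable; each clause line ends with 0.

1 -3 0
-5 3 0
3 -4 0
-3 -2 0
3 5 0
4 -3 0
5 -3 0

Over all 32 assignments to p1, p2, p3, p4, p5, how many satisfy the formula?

1

Satisfying assignments:
  p1=1 p2=0 p3=1 p4=1 p5=1
Count: 1.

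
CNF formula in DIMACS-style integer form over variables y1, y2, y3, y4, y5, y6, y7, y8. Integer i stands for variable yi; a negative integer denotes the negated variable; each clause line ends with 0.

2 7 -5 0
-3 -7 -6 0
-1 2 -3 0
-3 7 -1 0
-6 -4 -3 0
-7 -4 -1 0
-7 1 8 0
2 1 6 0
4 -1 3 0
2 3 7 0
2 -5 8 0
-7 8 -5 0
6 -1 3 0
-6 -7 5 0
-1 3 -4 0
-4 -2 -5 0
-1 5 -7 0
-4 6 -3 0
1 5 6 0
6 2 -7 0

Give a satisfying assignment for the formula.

y1=False, y2=True, y3=False, y4=False, y5=True, y6=False, y7=True, y8=True

Pure literal: y8 appears only positively; assign y8 = True.
Branch on y1: take y1 = False.
The remaining clauses are satisfied by y2 = True, y3 = False, y4 = False, y5 = True, y6 = False, y7 = True.
Check each clause:
  1. (~y5 | y2 | y7) — y2 is true.
  2. (~y6 | ~y7 | ~y3) — ~y6 is true.
  3. (y2 | ~y3 | ~y1) — y2 is true.
  4. (~y1 | ~y3 | y7) — ~y3 is true.
  5. (~y6 | ~y3 | ~y4) — ~y6 is true.
  6. (~y7 | ~y1 | ~y4) — ~y4 is true.
  7. (~y7 | y1 | y8) — y8 is true.
  8. (y6 | y2 | y1) — y2 is true.
  9. (y3 | y4 | ~y1) — ~y1 is true.
  10. (y2 | y7 | y3) — y2 is true.
  11. (~y5 | y8 | y2) — y8 is true.
  12. (~y5 | ~y7 | y8) — y8 is true.
  13. (~y1 | y3 | y6) — ~y1 is true.
  14. (~y6 | ~y7 | y5) — ~y6 is true.
  15. (~y1 | ~y4 | y3) — ~y4 is true.
  16. (~y2 | ~y5 | ~y4) — ~y4 is true.
  17. (~y7 | ~y1 | y5) — y5 is true.
  18. (~y3 | y6 | ~y4) — ~y4 is true.
  19. (y5 | y1 | y6) — y5 is true.
  20. (y2 | ~y7 | y6) — y2 is true.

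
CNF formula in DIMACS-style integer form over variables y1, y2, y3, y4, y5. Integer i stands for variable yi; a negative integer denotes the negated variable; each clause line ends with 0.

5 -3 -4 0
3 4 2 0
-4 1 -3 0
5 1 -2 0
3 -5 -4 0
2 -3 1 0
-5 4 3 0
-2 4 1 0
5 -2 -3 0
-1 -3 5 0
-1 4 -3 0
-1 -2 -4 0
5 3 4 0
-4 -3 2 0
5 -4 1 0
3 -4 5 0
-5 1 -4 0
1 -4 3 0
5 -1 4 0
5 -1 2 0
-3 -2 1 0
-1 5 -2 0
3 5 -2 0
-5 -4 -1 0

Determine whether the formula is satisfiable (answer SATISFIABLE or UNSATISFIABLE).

y4 = True:
  y1 = True:
    propagation gives y2=False, y3=False, y5=False; an empty clause results — contradiction.
  y1 = False:
    propagation gives y3=False; an empty clause results — contradiction.
y4 = False:
  y1 = True:
    propagation gives y3=False, y2=True, y5=False; an empty clause results — contradiction.
  y1 = False:
    propagation gives y2=False, y3=True; an empty clause results — contradiction.
Every branch closes, so no satisfying assignment exists.

UNSATISFIABLE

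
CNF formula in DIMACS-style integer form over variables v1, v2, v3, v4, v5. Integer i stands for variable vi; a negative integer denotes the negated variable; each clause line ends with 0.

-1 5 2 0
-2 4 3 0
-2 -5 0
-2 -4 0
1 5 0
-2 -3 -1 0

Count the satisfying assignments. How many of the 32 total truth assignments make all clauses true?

Split on v2, then v1.
  v2=1, v1=1: a clause becomes empty — 0.
  v2=1, v1=0: a clause becomes empty — 0.
  v2=0, v1=1: remaining (v3,v4,v5) ∈ {(0,0,1); (0,1,1); (1,0,1); (1,1,1)} — 4.
  v2=0, v1=0: remaining (v3,v4,v5) ∈ {(0,0,1); (0,1,1); (1,0,1); (1,1,1)} — 4.
Total: 0 + 0 + 4 + 4 = 8.

8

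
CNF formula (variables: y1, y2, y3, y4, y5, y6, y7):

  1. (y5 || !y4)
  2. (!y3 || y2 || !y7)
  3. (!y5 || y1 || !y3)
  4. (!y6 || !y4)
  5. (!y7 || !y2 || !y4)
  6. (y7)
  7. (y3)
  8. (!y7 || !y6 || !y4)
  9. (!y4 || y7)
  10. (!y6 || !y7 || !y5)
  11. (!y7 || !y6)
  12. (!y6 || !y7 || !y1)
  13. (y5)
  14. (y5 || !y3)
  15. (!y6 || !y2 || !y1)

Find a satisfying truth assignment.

Unit propagation: (y7) forces y7 = True.
Unit propagation: (y3) forces y3 = True.
The clause (y2) is unit: y2 must be True.
The clause (!y4) is unit: y4 must be False.
(!y6) is a unit clause, so y6 = False.
Unit propagation: (y5) forces y5 = True.
Unit propagation: (y1) forces y1 = True.
Check each clause:
  1. (y5 || !y4) — !y4 is true.
  2. (!y7 || !y3 || y2) — y2 is true.
  3. (y1 || !y3 || !y5) — y1 is true.
  4. (!y4 || !y6) — !y6 is true.
  5. (!y7 || !y4 || !y2) — !y4 is true.
  6. (y7) — y7 is true.
  7. (y3) — y3 is true.
  8. (!y7 || !y6 || !y4) — !y6 is true.
  9. (y7 || !y4) — !y4 is true.
  10. (!y6 || !y5 || !y7) — !y6 is true.
  11. (!y7 || !y6) — !y6 is true.
  12. (!y7 || !y1 || !y6) — !y6 is true.
  13. (y5) — y5 is true.
  14. (!y3 || y5) — y5 is true.
  15. (!y2 || !y6 || !y1) — !y6 is true.

y1 = True, y2 = True, y3 = True, y4 = False, y5 = True, y6 = False, y7 = True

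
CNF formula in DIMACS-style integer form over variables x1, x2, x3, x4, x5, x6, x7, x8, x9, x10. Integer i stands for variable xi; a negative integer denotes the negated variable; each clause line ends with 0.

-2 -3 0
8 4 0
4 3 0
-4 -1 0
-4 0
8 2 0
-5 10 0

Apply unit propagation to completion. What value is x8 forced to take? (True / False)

True

Unit clause (!x4) sets x4 = False.
(x4 || x8): since x4 = False, the clause reduces to (x8). x8 = True.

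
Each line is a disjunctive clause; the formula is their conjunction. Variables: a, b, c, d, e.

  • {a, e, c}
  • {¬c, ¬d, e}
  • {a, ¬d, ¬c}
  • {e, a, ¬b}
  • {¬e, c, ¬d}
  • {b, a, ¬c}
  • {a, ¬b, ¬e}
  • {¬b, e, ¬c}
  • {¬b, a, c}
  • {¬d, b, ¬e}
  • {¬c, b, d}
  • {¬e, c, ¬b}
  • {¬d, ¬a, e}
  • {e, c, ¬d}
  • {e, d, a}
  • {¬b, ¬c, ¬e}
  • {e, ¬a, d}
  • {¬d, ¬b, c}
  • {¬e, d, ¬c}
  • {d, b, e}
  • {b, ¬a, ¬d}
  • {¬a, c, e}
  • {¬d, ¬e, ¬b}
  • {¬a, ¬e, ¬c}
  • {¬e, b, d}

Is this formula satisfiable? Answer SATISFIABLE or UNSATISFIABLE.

e = True:
  b = True:
    propagation gives a=True, c=True; an empty clause results — contradiction.
  b = False:
    propagation gives d=False; an empty clause results — contradiction.
e = False:
  a = True:
    propagation gives d=False; an empty clause results — contradiction.
  a = False:
    propagation gives c=True, d=False; an empty clause results — contradiction.
Every branch closes, so no satisfying assignment exists.

UNSATISFIABLE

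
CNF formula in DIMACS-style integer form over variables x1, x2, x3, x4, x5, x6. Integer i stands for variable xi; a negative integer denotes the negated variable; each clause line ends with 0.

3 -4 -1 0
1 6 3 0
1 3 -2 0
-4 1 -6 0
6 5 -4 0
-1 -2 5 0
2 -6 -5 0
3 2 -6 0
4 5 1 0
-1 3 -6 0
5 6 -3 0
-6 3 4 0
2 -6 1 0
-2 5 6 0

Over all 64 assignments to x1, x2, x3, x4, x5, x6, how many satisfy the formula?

Split on x6, then x1.
  x6=1, x1=1: remaining (x2,x3,x4,x5) ∈ {(0,1,0,0); (0,1,1,0); (1,1,0,1); (1,1,1,1)} — 4.
  x6=1, x1=0: remaining (x2,x3,x4,x5) ∈ {(1,1,0,1)} — 1.
  x6=0, x1=1: 7 of the 16 assignments to (x2,x3,x4,x5) work.
  x6=0, x1=0: remaining (x2,x3,x4,x5) ∈ {(0,1,0,1); (0,1,1,1); (1,1,0,1); (1,1,1,1)} — 4.
Total: 4 + 1 + 7 + 4 = 16.

16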